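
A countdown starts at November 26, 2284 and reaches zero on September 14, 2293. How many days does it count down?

Nov 26, 2284 → Nov 26, 2285: 365 days.
Nov 26, 2285 → Nov 26, 2286: 365 days.
Nov 26, 2286 → Nov 26, 2287: 365 days.
Nov 26, 2287 → Nov 26, 2288: 366 days (Feb 29, 2288 is in that span).
Nov 26, 2288 → Nov 26, 2289: 365 days.
Nov 26, 2289 → Nov 26, 2290: 365 days.
Nov 26, 2290 → Nov 26, 2291: 365 days.
Nov 26, 2291 → Nov 26, 2292: 366 days (Feb 29, 2292 is in that span).
Nov 26, 2292 → Dec 26, 2292: 30 days (November has 30).
Dec 26, 2292 → Jan 26, 2293: 31 days (December has 31).
Jan 26, 2293 → Feb 26, 2293: 31 days (January has 31).
Feb 26, 2293 → Mar 26, 2293: 28 days (February has 28).
Mar 26, 2293 → Apr 26, 2293: 31 days (March has 31).
Apr 26, 2293 → May 26, 2293: 30 days (April has 30).
May 26, 2293 → Jun 26, 2293: 31 days (May has 31).
Jun 26, 2293 → Jul 26, 2293: 30 days (June has 30).
Jul 26, 2293 → Aug 26, 2293: 31 days (July has 31).
Aug 26, 2293 → Sep 14, 2293: 19 days.
Total: 3214 days.

3214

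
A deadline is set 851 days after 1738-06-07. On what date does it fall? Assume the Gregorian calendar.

+365 (one year) → Jun 7, 1739 (486 left).
+366 (one year; includes Feb 29, 1740) → Jun 7, 1740 (120 left).
Jun has 30 days: +24 → Jul 1, 1740 (96 left).
Jul has 31 days: +31 → Aug 1, 1740 (65 left).
Aug has 31 days: +31 → Sep 1, 1740 (34 left).
Sep has 30 days: +30 → Oct 1, 1740 (4 left).
+4 → Oct 5, 1740.

October 5, 1740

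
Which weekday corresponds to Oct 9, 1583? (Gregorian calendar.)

Doomsday rule: the anchor day for the 1500s is Wednesday. For year 83: 83÷12 = 6 r 11, and 11÷4 = 2, so 6+11+2 = 19.
Wednesday + 19 ≡ Monday — that's 1583's doomsday.
In October the doomsday date is Oct 10.
Oct 9 is 1 day before Oct 10; 1 mod 7 = 1, so Monday − 1 = Sunday.

Sunday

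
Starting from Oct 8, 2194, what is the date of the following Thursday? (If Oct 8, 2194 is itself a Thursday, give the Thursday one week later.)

October 9, 2194

Oct 8, 2194 is a Wednesday.
From Wednesday to the next Thursday is 1 day.
Oct 8, 2194 + 1 = Oct 9, 2194.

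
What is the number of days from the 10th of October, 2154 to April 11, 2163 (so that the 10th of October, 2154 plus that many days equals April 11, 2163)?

Oct 10, 2154 → Oct 10, 2155: 365 days.
Oct 10, 2155 → Oct 10, 2156: 366 days (Feb 29, 2156 is in that span).
Oct 10, 2156 → Oct 10, 2157: 365 days.
Oct 10, 2157 → Oct 10, 2158: 365 days.
Oct 10, 2158 → Oct 10, 2159: 365 days.
Oct 10, 2159 → Oct 10, 2160: 366 days (Feb 29, 2160 is in that span).
Oct 10, 2160 → Oct 10, 2161: 365 days.
Oct 10, 2161 → Oct 10, 2162: 365 days.
Oct 10, 2162 → Nov 10, 2162: 31 days (October has 31).
Nov 10, 2162 → Dec 10, 2162: 30 days (November has 30).
Dec 10, 2162 → Jan 10, 2163: 31 days (December has 31).
Jan 10, 2163 → Feb 10, 2163: 31 days (January has 31).
Feb 10, 2163 → Mar 10, 2163: 28 days (February has 28).
Mar 10, 2163 → Apr 10, 2163: 31 days (March has 31).
Apr 10, 2163 → Apr 11, 2163: 1 days.
Total: 3105 days.

3105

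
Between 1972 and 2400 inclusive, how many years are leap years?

Multiples of 4 in [1972,2400]: 108.
Of those, multiples of 100: 5 (not leap unless ÷400).
Multiples of 400: 2.
Leap years = 108 − 5 + 2 = 105.

105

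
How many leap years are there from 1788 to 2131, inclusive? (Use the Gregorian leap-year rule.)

83

Multiples of 4 in [1788,2131]: 86.
Of those, multiples of 100: 4 (not leap unless ÷400).
Multiples of 400: 1.
Leap years = 86 − 4 + 1 = 83.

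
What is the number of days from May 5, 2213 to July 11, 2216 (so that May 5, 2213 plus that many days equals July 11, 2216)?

1163

May 5, 2213 → May 5, 2214: 365 days.
May 5, 2214 → May 5, 2215: 365 days.
May 5, 2215 → May 5, 2216: 366 days (Feb 29, 2216 is in that span).
May 5, 2216 → Jun 5, 2216: 31 days (May has 31).
Jun 5, 2216 → Jul 5, 2216: 30 days (June has 30).
Jul 5, 2216 → Jul 11, 2216: 6 days.
Total: 1163 days.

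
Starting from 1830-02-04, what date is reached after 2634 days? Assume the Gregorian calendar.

+365 (one year) → Feb 4, 1831 (2269 left).
+365 (one year) → Feb 4, 1832 (1904 left).
+366 (one year; includes Feb 29, 1832) → Feb 4, 1833 (1538 left).
+365 (one year) → Feb 4, 1834 (1173 left).
+365 (one year) → Feb 4, 1835 (808 left).
+365 (one year) → Feb 4, 1836 (443 left).
+366 (one year; includes Feb 29, 1836) → Feb 4, 1837 (77 left).
Feb has 28 days: +25 → Mar 1, 1837 (52 left).
Mar has 31 days: +31 → Apr 1, 1837 (21 left).
+21 → Apr 22, 1837.

April 22, 1837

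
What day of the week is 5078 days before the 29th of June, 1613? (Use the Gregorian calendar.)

Wednesday

First find the weekday of Jun 29, 1613. Doomsday rule: the anchor day for the 1600s is Tuesday. For year 13: 13÷12 = 1 r 1, and 1÷4 = 0, so 1+1+0 = 2.
Tuesday + 2 ≡ Thursday — that's 1613's doomsday.
In June the doomsday date is Jun 6.
Jun 29 is 23 days after Jun 6; 23 mod 7 = 2, so Thursday + 2 = Saturday.
5078 mod 7 = 3, so 5078 days before a Saturday is Saturday − 3 = Wednesday.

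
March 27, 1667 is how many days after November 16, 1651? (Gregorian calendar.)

Nov 16, 1651 → Nov 16, 1652: 366 days (Feb 29, 1652 is in that span).
Nov 16, 1652 → Nov 16, 1653: 365 days.
Nov 16, 1653 → Nov 16, 1654: 365 days.
Nov 16, 1654 → Nov 16, 1655: 365 days.
Nov 16, 1655 → Nov 16, 1656: 366 days (Feb 29, 1656 is in that span).
Nov 16, 1656 → Nov 16, 1657: 365 days.
Nov 16, 1657 → Nov 16, 1658: 365 days.
Nov 16, 1658 → Nov 16, 1659: 365 days.
Nov 16, 1659 → Nov 16, 1660: 366 days (Feb 29, 1660 is in that span).
Nov 16, 1660 → Nov 16, 1661: 365 days.
Nov 16, 1661 → Nov 16, 1662: 365 days.
Nov 16, 1662 → Nov 16, 1663: 365 days.
Nov 16, 1663 → Nov 16, 1664: 366 days (Feb 29, 1664 is in that span).
Nov 16, 1664 → Nov 16, 1665: 365 days.
Nov 16, 1665 → Nov 16, 1666: 365 days.
Nov 16, 1666 → Dec 16, 1666: 30 days (November has 30).
Dec 16, 1666 → Jan 16, 1667: 31 days (December has 31).
Jan 16, 1667 → Feb 16, 1667: 31 days (January has 31).
Feb 16, 1667 → Mar 16, 1667: 28 days (February has 28).
Mar 16, 1667 → Mar 27, 1667: 11 days.
Total: 5610 days.

5610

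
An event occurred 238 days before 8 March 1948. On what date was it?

July 14, 1947

−8 → Feb 29, 1948 (end of Feb, 29 days; 230 left).
−29 → Jan 31, 1948 (end of Jan, 31 days; 201 left).
−31 → Dec 31, 1947 (end of Dec, 31 days; 170 left).
−31 → Nov 30, 1947 (end of Nov, 30 days; 139 left).
−30 → Oct 31, 1947 (end of Oct, 31 days; 109 left).
−31 → Sep 30, 1947 (end of Sep, 30 days; 78 left).
−30 → Aug 31, 1947 (end of Aug, 31 days; 48 left).
−31 → Jul 31, 1947 (end of Jul, 31 days; 17 left).
−17 → Jul 14, 1947.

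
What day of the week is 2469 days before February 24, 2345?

Monday

Feb 24, 2345 is a Saturday.
2469 mod 7 = 5, so 2469 days before a Saturday is Saturday − 5 = Monday.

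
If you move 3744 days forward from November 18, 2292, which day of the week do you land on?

Thursday

Nov 18, 2292 is a Friday.
3744 mod 7 = 6, so 3744 days after a Friday is Friday + 6 = Thursday.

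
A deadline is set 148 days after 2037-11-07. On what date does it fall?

April 4, 2038

Nov has 30 days: +24 → Dec 1, 2037 (124 left).
Dec has 31 days: +31 → Jan 1, 2038 (93 left).
Jan has 31 days: +31 → Feb 1, 2038 (62 left).
Feb has 28 days: +28 → Mar 1, 2038 (34 left).
Mar has 31 days: +31 → Apr 1, 2038 (3 left).
+3 → Apr 4, 2038.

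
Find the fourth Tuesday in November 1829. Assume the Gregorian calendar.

November 24, 1829

November 1, 1829 is a Sunday.
The first Tuesday is therefore November 3 (2 days later).
The fourth Tuesday is 3 + 3×7 = November 24.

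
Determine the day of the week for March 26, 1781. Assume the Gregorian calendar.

Doomsday rule: the anchor day for the 1700s is Sunday. For year 81: 81÷12 = 6 r 9, and 9÷4 = 2, so 6+9+2 = 17.
Sunday + 17 ≡ Wednesday — that's 1781's doomsday.
In March the doomsday date is Mar 14.
Mar 26 is 12 days after Mar 14; 12 mod 7 = 5, so Wednesday + 5 = Monday.

Monday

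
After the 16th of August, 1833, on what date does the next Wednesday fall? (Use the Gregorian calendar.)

Aug 16, 1833 is a Friday.
From Friday to the next Wednesday is 5 days.
Aug 16, 1833 + 5 = Aug 21, 1833.

August 21, 1833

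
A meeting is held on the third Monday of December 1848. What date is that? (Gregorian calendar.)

December 1, 1848 is a Friday.
The first Monday is therefore December 4 (3 days later).
The third Monday is 4 + 2×7 = December 18.

December 18, 1848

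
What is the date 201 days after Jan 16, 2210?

Jan has 31 days: +16 → Feb 1, 2210 (185 left).
Feb has 28 days: +28 → Mar 1, 2210 (157 left).
Mar has 31 days: +31 → Apr 1, 2210 (126 left).
Apr has 30 days: +30 → May 1, 2210 (96 left).
May has 31 days: +31 → Jun 1, 2210 (65 left).
Jun has 30 days: +30 → Jul 1, 2210 (35 left).
Jul has 31 days: +31 → Aug 1, 2210 (4 left).
+4 → Aug 5, 2210.

August 5, 2210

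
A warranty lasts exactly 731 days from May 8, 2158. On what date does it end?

+365 (one year) → May 8, 2159 (366 left).
May has 31 days: +24 → Jun 1, 2159 (342 left).
Jun has 30 days: +30 → Jul 1, 2159 (312 left).
Jul has 31 days: +31 → Aug 1, 2159 (281 left).
Aug has 31 days: +31 → Sep 1, 2159 (250 left).
Sep has 30 days: +30 → Oct 1, 2159 (220 left).
Oct has 31 days: +31 → Nov 1, 2159 (189 left).
Nov has 30 days: +30 → Dec 1, 2159 (159 left).
Dec has 31 days: +31 → Jan 1, 2160 (128 left).
Jan has 31 days: +31 → Feb 1, 2160 (97 left).
Feb has 29 days: +29 → Mar 1, 2160 (68 left).
Mar has 31 days: +31 → Apr 1, 2160 (37 left).
Apr has 30 days: +30 → May 1, 2160 (7 left).
+7 → May 8, 2160.

May 8, 2160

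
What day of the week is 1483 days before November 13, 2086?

Thursday

Nov 13, 2086 is a Wednesday.
1483 mod 7 = 6, so 1483 days before a Wednesday is Wednesday − 6 = Thursday.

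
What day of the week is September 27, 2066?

Monday

Doomsday rule: the anchor day for the 2000s is Tuesday. For year 66: 66÷12 = 5 r 6, and 6÷4 = 1, so 5+6+1 = 12.
Tuesday + 12 ≡ Sunday — that's 2066's doomsday.
In September the doomsday date is Sep 5.
Sep 27 is 22 days after Sep 5; 22 mod 7 = 1, so Sunday + 1 = Monday.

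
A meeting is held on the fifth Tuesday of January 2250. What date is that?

January 1, 2250 is a Tuesday.
The first Tuesday is therefore January 1 (same day).
The fifth Tuesday is 1 + 4×7 = January 29.

January 29, 2250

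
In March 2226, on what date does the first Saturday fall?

March 1, 2226 is a Wednesday.
The first Saturday is therefore March 4 (3 days later).

March 4, 2226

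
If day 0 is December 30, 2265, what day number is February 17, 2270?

1510

Dec 30, 2265 → Dec 30, 2266: 365 days.
Dec 30, 2266 → Dec 30, 2267: 365 days.
Dec 30, 2267 → Dec 30, 2268: 366 days (Feb 29, 2268 is in that span).
Dec 30, 2268 → Dec 30, 2269: 365 days.
Dec 30, 2269 → Jan 30, 2270: 31 days (December has 31).
Jan 30, 2270 → Feb 17, 2270: 18 days.
Total: 1510 days.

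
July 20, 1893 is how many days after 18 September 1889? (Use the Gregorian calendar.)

1401

Sep 18, 1889 → Sep 18, 1890: 365 days.
Sep 18, 1890 → Sep 18, 1891: 365 days.
Sep 18, 1891 → Sep 18, 1892: 366 days (Feb 29, 1892 is in that span).
Sep 18, 1892 → Oct 18, 1892: 30 days (September has 30).
Oct 18, 1892 → Nov 18, 1892: 31 days (October has 31).
Nov 18, 1892 → Dec 18, 1892: 30 days (November has 30).
Dec 18, 1892 → Jan 18, 1893: 31 days (December has 31).
Jan 18, 1893 → Feb 18, 1893: 31 days (January has 31).
Feb 18, 1893 → Mar 18, 1893: 28 days (February has 28).
Mar 18, 1893 → Apr 18, 1893: 31 days (March has 31).
Apr 18, 1893 → May 18, 1893: 30 days (April has 30).
May 18, 1893 → Jun 18, 1893: 31 days (May has 31).
Jun 18, 1893 → Jul 18, 1893: 30 days (June has 30).
Jul 18, 1893 → Jul 20, 1893: 2 days.
Total: 1401 days.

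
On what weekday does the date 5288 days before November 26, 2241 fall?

Nov 26, 2241 is a Friday.
5288 mod 7 = 3, so 5288 days before a Friday is Friday − 3 = Tuesday.

Tuesday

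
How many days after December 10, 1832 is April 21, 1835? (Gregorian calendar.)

862

Dec 10, 1832 → Dec 10, 1833: 365 days.
Dec 10, 1833 → Dec 10, 1834: 365 days.
Dec 10, 1834 → Jan 10, 1835: 31 days (December has 31).
Jan 10, 1835 → Feb 10, 1835: 31 days (January has 31).
Feb 10, 1835 → Mar 10, 1835: 28 days (February has 28).
Mar 10, 1835 → Apr 10, 1835: 31 days (March has 31).
Apr 10, 1835 → Apr 21, 1835: 11 days.
Total: 862 days.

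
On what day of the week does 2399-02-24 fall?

Doomsday rule: the anchor day for the 2300s is Wednesday. For year 99: 99÷12 = 8 r 3, and 3÷4 = 0, so 8+3+0 = 11.
Wednesday + 11 ≡ Sunday — that's 2399's doomsday.
In February the doomsday date is Feb 28 (2399 is not a leap year).
Feb 24 is 4 days before Feb 28; 4 mod 7 = 4, so Sunday − 4 = Wednesday.

Wednesday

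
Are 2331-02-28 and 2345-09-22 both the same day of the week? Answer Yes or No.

From Feb 28, 2331 to Sep 22, 2345 is 5320 days.
5320 mod 7 = 0, so they are the same weekday.
(Feb 28, 2331 is a Saturday; Sep 22, 2345 is a Saturday.)

Yes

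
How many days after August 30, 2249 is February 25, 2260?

Aug 30, 2249 → Aug 30, 2250: 365 days.
Aug 30, 2250 → Aug 30, 2251: 365 days.
Aug 30, 2251 → Aug 30, 2252: 366 days (Feb 29, 2252 is in that span).
Aug 30, 2252 → Aug 30, 2253: 365 days.
Aug 30, 2253 → Aug 30, 2254: 365 days.
Aug 30, 2254 → Aug 30, 2255: 365 days.
Aug 30, 2255 → Aug 30, 2256: 366 days (Feb 29, 2256 is in that span).
Aug 30, 2256 → Aug 30, 2257: 365 days.
Aug 30, 2257 → Aug 30, 2258: 365 days.
Aug 30, 2258 → Aug 30, 2259: 365 days.
Aug 30, 2259 → Sep 30, 2259: 31 days (August has 31).
Sep 30, 2259 → Oct 30, 2259: 30 days (September has 30).
Oct 30, 2259 → Nov 30, 2259: 31 days (October has 31).
Nov 30, 2259 → Dec 30, 2259: 30 days (November has 30).
Dec 30, 2259 → Jan 30, 2260: 31 days (December has 31).
Jan 30, 2260 → Feb 25, 2260: 26 days.
Total: 3831 days.

3831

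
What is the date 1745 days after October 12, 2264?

July 23, 2269

+365 (one year) → Oct 12, 2265 (1380 left).
+365 (one year) → Oct 12, 2266 (1015 left).
+365 (one year) → Oct 12, 2267 (650 left).
+366 (one year; includes Feb 29, 2268) → Oct 12, 2268 (284 left).
Oct has 31 days: +20 → Nov 1, 2268 (264 left).
Nov has 30 days: +30 → Dec 1, 2268 (234 left).
Dec has 31 days: +31 → Jan 1, 2269 (203 left).
Jan has 31 days: +31 → Feb 1, 2269 (172 left).
Feb has 28 days: +28 → Mar 1, 2269 (144 left).
Mar has 31 days: +31 → Apr 1, 2269 (113 left).
Apr has 30 days: +30 → May 1, 2269 (83 left).
May has 31 days: +31 → Jun 1, 2269 (52 left).
Jun has 30 days: +30 → Jul 1, 2269 (22 left).
+22 → Jul 23, 2269.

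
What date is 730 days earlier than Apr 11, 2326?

April 11, 2324

−365 (one year) → Apr 11, 2325 (365 left).
−11 → Mar 31, 2325 (end of Mar, 31 days; 354 left).
−31 → Feb 28, 2325 (end of Feb, 28 days; 323 left).
−28 → Jan 31, 2325 (end of Jan, 31 days; 295 left).
−31 → Dec 31, 2324 (end of Dec, 31 days; 264 left).
−31 → Nov 30, 2324 (end of Nov, 30 days; 233 left).
−30 → Oct 31, 2324 (end of Oct, 31 days; 203 left).
−31 → Sep 30, 2324 (end of Sep, 30 days; 172 left).
−30 → Aug 31, 2324 (end of Aug, 31 days; 142 left).
−31 → Jul 31, 2324 (end of Jul, 31 days; 111 left).
−31 → Jun 30, 2324 (end of Jun, 30 days; 80 left).
−30 → May 31, 2324 (end of May, 31 days; 50 left).
−31 → Apr 30, 2324 (end of Apr, 30 days; 19 left).
−19 → Apr 11, 2324.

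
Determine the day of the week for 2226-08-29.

Tuesday

Doomsday rule: the anchor day for the 2200s is Friday. For year 26: 26÷12 = 2 r 2, and 2÷4 = 0, so 2+2+0 = 4.
Friday + 4 ≡ Tuesday — that's 2226's doomsday.
In August the doomsday date is Aug 8.
Aug 29 is 21 days after Aug 8; 21 mod 7 = 0, so Tuesday + 0 = Tuesday.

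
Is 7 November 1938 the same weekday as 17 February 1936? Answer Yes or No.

Yes

From Feb 17, 1936 to Nov 7, 1938 is 994 days.
994 mod 7 = 0, so they are the same weekday.
(Feb 17, 1936 is a Monday; Nov 7, 1938 is a Monday.)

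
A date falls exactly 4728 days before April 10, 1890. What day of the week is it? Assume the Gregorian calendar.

First find the weekday of Apr 10, 1890. Doomsday rule: the anchor day for the 1800s is Friday. For year 90: 90÷12 = 7 r 6, and 6÷4 = 1, so 7+6+1 = 14.
Friday + 14 ≡ Friday — that's 1890's doomsday.
In April the doomsday date is Apr 4.
Apr 10 is 6 days after Apr 4; 6 mod 7 = 6, so Friday + 6 = Thursday.
4728 mod 7 = 3, so 4728 days before a Thursday is Thursday − 3 = Monday.

Monday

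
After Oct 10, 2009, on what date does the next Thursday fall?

October 15, 2009

Oct 10, 2009 is a Saturday.
From Saturday to the next Thursday is 5 days.
Oct 10, 2009 + 5 = Oct 15, 2009.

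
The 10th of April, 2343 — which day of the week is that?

Saturday

Doomsday rule: the anchor day for the 2300s is Wednesday. For year 43: 43÷12 = 3 r 7, and 7÷4 = 1, so 3+7+1 = 11.
Wednesday + 11 ≡ Sunday — that's 2343's doomsday.
In April the doomsday date is Apr 4.
Apr 10 is 6 days after Apr 4; 6 mod 7 = 6, so Sunday + 6 = Saturday.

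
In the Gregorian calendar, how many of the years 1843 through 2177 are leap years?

82

Multiples of 4 in [1843,2177]: 84.
Of those, multiples of 100: 3 (not leap unless ÷400).
Multiples of 400: 1.
Leap years = 84 − 3 + 1 = 82.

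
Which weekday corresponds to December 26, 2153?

Wednesday

Doomsday rule: the anchor day for the 2100s is Sunday. For year 53: 53÷12 = 4 r 5, and 5÷4 = 1, so 4+5+1 = 10.
Sunday + 10 ≡ Wednesday — that's 2153's doomsday.
In December the doomsday date is Dec 12.
Dec 26 is 14 days after Dec 12; 14 mod 7 = 0, so Wednesday + 0 = Wednesday.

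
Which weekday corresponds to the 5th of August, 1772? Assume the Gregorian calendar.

Wednesday

Doomsday rule: the anchor day for the 1700s is Sunday. For year 72: 72÷12 = 6 r 0, and 0÷4 = 0, so 6+0+0 = 6.
Sunday + 6 ≡ Saturday — that's 1772's doomsday.
In August the doomsday date is Aug 8.
Aug 5 is 3 days before Aug 8; 3 mod 7 = 3, so Saturday − 3 = Wednesday.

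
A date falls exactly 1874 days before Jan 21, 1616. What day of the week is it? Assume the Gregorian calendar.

Saturday

Jan 21, 1616 is a Thursday.
1874 mod 7 = 5, so 1874 days before a Thursday is Thursday − 5 = Saturday.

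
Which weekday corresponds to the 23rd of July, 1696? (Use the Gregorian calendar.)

Monday

Doomsday rule: the anchor day for the 1600s is Tuesday. For year 96: 96÷12 = 8 r 0, and 0÷4 = 0, so 8+0+0 = 8.
Tuesday + 8 ≡ Wednesday — that's 1696's doomsday.
In July the doomsday date is Jul 11.
Jul 23 is 12 days after Jul 11; 12 mod 7 = 5, so Wednesday + 5 = Monday.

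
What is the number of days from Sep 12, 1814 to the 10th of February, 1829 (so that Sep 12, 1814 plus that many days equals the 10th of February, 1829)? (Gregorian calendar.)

Sep 12, 1814 → Sep 12, 1815: 365 days.
Sep 12, 1815 → Sep 12, 1816: 366 days (Feb 29, 1816 is in that span).
Sep 12, 1816 → Sep 12, 1817: 365 days.
Sep 12, 1817 → Sep 12, 1818: 365 days.
Sep 12, 1818 → Sep 12, 1819: 365 days.
Sep 12, 1819 → Sep 12, 1820: 366 days (Feb 29, 1820 is in that span).
Sep 12, 1820 → Sep 12, 1821: 365 days.
Sep 12, 1821 → Sep 12, 1822: 365 days.
Sep 12, 1822 → Sep 12, 1823: 365 days.
Sep 12, 1823 → Sep 12, 1824: 366 days (Feb 29, 1824 is in that span).
Sep 12, 1824 → Sep 12, 1825: 365 days.
Sep 12, 1825 → Sep 12, 1826: 365 days.
Sep 12, 1826 → Sep 12, 1827: 365 days.
Sep 12, 1827 → Sep 12, 1828: 366 days (Feb 29, 1828 is in that span).
Sep 12, 1828 → Oct 12, 1828: 30 days (September has 30).
Oct 12, 1828 → Nov 12, 1828: 31 days (October has 31).
Nov 12, 1828 → Dec 12, 1828: 30 days (November has 30).
Dec 12, 1828 → Jan 12, 1829: 31 days (December has 31).
Jan 12, 1829 → Feb 10, 1829: 29 days.
Total: 5265 days.

5265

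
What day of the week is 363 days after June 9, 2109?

Saturday

Jun 9, 2109 is a Sunday.
363 mod 7 = 6, so 363 days after a Sunday is Sunday + 6 = Saturday.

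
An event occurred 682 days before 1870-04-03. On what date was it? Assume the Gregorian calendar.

May 21, 1868

−365 (one year) → Apr 3, 1869 (317 left).
−3 → Mar 31, 1869 (end of Mar, 31 days; 314 left).
−31 → Feb 28, 1869 (end of Feb, 28 days; 283 left).
−28 → Jan 31, 1869 (end of Jan, 31 days; 255 left).
−31 → Dec 31, 1868 (end of Dec, 31 days; 224 left).
−31 → Nov 30, 1868 (end of Nov, 30 days; 193 left).
−30 → Oct 31, 1868 (end of Oct, 31 days; 163 left).
−31 → Sep 30, 1868 (end of Sep, 30 days; 132 left).
−30 → Aug 31, 1868 (end of Aug, 31 days; 102 left).
−31 → Jul 31, 1868 (end of Jul, 31 days; 71 left).
−31 → Jun 30, 1868 (end of Jun, 30 days; 40 left).
−30 → May 31, 1868 (end of May, 31 days; 10 left).
−10 → May 21, 1868.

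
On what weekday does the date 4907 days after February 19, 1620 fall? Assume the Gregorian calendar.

Wednesday

Feb 19, 1620 is a Wednesday.
4907 mod 7 = 0, so 4907 days after a Wednesday is Wednesday + 0 = Wednesday.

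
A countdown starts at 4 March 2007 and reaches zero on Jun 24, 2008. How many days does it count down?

Mar 4, 2007 → Mar 4, 2008: 366 days (Feb 29, 2008 is in that span).
Mar 4, 2008 → Apr 4, 2008: 31 days (March has 31).
Apr 4, 2008 → May 4, 2008: 30 days (April has 30).
May 4, 2008 → Jun 4, 2008: 31 days (May has 31).
Jun 4, 2008 → Jun 24, 2008: 20 days.
Total: 478 days.

478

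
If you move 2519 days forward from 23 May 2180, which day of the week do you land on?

First find the weekday of May 23, 2180. Doomsday rule: the anchor day for the 2100s is Sunday. For year 80: 80÷12 = 6 r 8, and 8÷4 = 2, so 6+8+2 = 16.
Sunday + 16 ≡ Tuesday — that's 2180's doomsday.
In May the doomsday date is May 9.
May 23 is 14 days after May 9; 14 mod 7 = 0, so Tuesday + 0 = Tuesday.
2519 mod 7 = 6, so 2519 days after a Tuesday is Tuesday + 6 = Monday.

Monday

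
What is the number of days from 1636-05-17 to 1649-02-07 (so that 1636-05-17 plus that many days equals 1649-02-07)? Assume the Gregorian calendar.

May 17, 1636 → May 17, 1637: 365 days.
May 17, 1637 → May 17, 1638: 365 days.
May 17, 1638 → May 17, 1639: 365 days.
May 17, 1639 → May 17, 1640: 366 days (Feb 29, 1640 is in that span).
May 17, 1640 → May 17, 1641: 365 days.
May 17, 1641 → May 17, 1642: 365 days.
May 17, 1642 → May 17, 1643: 365 days.
May 17, 1643 → May 17, 1644: 366 days (Feb 29, 1644 is in that span).
May 17, 1644 → May 17, 1645: 365 days.
May 17, 1645 → May 17, 1646: 365 days.
May 17, 1646 → May 17, 1647: 365 days.
May 17, 1647 → May 17, 1648: 366 days (Feb 29, 1648 is in that span).
May 17, 1648 → Jun 17, 1648: 31 days (May has 31).
Jun 17, 1648 → Jul 17, 1648: 30 days (June has 30).
Jul 17, 1648 → Aug 17, 1648: 31 days (July has 31).
Aug 17, 1648 → Sep 17, 1648: 31 days (August has 31).
Sep 17, 1648 → Oct 17, 1648: 30 days (September has 30).
Oct 17, 1648 → Nov 17, 1648: 31 days (October has 31).
Nov 17, 1648 → Dec 17, 1648: 30 days (November has 30).
Dec 17, 1648 → Jan 17, 1649: 31 days (December has 31).
Jan 17, 1649 → Feb 7, 1649: 21 days.
Total: 4649 days.

4649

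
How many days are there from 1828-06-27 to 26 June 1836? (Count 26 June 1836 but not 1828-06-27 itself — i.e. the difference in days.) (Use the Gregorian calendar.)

Jun 27, 1828 → Jun 27, 1829: 365 days.
Jun 27, 1829 → Jun 27, 1830: 365 days.
Jun 27, 1830 → Jun 27, 1831: 365 days.
Jun 27, 1831 → Jun 27, 1832: 366 days (Feb 29, 1832 is in that span).
Jun 27, 1832 → Jun 27, 1833: 365 days.
Jun 27, 1833 → Jun 27, 1834: 365 days.
Jun 27, 1834 → Jun 27, 1835: 365 days.
Jun 27, 1835 → Jul 27, 1835: 30 days (June has 30).
Jul 27, 1835 → Aug 27, 1835: 31 days (July has 31).
Aug 27, 1835 → Sep 27, 1835: 31 days (August has 31).
Sep 27, 1835 → Oct 27, 1835: 30 days (September has 30).
Oct 27, 1835 → Nov 27, 1835: 31 days (October has 31).
Nov 27, 1835 → Dec 27, 1835: 30 days (November has 30).
Dec 27, 1835 → Jan 27, 1836: 31 days (December has 31).
Jan 27, 1836 → Feb 27, 1836: 31 days (January has 31).
Feb 27, 1836 → Mar 27, 1836: 29 days (February has 29).
Mar 27, 1836 → Apr 27, 1836: 31 days (March has 31).
Apr 27, 1836 → May 27, 1836: 30 days (April has 30).
May 27, 1836 → Jun 26, 1836: 30 days.
Total: 2921 days.

2921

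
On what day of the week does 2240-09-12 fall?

Saturday

Doomsday rule: the anchor day for the 2200s is Friday. For year 40: 40÷12 = 3 r 4, and 4÷4 = 1, so 3+4+1 = 8.
Friday + 8 ≡ Saturday — that's 2240's doomsday.
In September the doomsday date is Sep 5.
Sep 12 is 7 days after Sep 5; 7 mod 7 = 0, so Saturday + 0 = Saturday.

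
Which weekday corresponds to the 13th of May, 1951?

Doomsday rule: the anchor day for the 1900s is Wednesday. For year 51: 51÷12 = 4 r 3, and 3÷4 = 0, so 4+3+0 = 7.
Wednesday + 7 ≡ Wednesday — that's 1951's doomsday.
In May the doomsday date is May 9.
May 13 is 4 days after May 9; 4 mod 7 = 4, so Wednesday + 4 = Sunday.

Sunday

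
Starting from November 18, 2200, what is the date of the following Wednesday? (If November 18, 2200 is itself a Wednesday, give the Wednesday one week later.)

Nov 18, 2200 is a Tuesday.
From Tuesday to the next Wednesday is 1 day.
Nov 18, 2200 + 1 = Nov 19, 2200.

November 19, 2200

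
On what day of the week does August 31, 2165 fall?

Doomsday rule: the anchor day for the 2100s is Sunday. For year 65: 65÷12 = 5 r 5, and 5÷4 = 1, so 5+5+1 = 11.
Sunday + 11 ≡ Thursday — that's 2165's doomsday.
In August the doomsday date is Aug 8.
Aug 31 is 23 days after Aug 8; 23 mod 7 = 2, so Thursday + 2 = Saturday.

Saturday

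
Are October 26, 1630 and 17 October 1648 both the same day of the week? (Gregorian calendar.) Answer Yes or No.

Yes

From Oct 26, 1630 to Oct 17, 1648 is 6566 days.
6566 mod 7 = 0, so they are the same weekday.
(Oct 26, 1630 is a Saturday; Oct 17, 1648 is a Saturday.)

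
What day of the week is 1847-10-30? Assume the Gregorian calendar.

Saturday

Doomsday rule: the anchor day for the 1800s is Friday. For year 47: 47÷12 = 3 r 11, and 11÷4 = 2, so 3+11+2 = 16.
Friday + 16 ≡ Sunday — that's 1847's doomsday.
In October the doomsday date is Oct 10.
Oct 30 is 20 days after Oct 10; 20 mod 7 = 6, so Sunday + 6 = Saturday.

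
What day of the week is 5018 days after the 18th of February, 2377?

First find the weekday of Feb 18, 2377. Doomsday rule: the anchor day for the 2300s is Wednesday. For year 77: 77÷12 = 6 r 5, and 5÷4 = 1, so 6+5+1 = 12.
Wednesday + 12 ≡ Monday — that's 2377's doomsday.
In February the doomsday date is Feb 28 (2377 is not a leap year).
Feb 18 is 10 days before Feb 28; 10 mod 7 = 3, so Monday − 3 = Friday.
5018 mod 7 = 6, so 5018 days after a Friday is Friday + 6 = Thursday.

Thursday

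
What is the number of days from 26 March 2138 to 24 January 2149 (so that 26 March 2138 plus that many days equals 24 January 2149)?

Mar 26, 2138 → Mar 26, 2139: 365 days.
Mar 26, 2139 → Mar 26, 2140: 366 days (Feb 29, 2140 is in that span).
Mar 26, 2140 → Mar 26, 2141: 365 days.
Mar 26, 2141 → Mar 26, 2142: 365 days.
Mar 26, 2142 → Mar 26, 2143: 365 days.
Mar 26, 2143 → Mar 26, 2144: 366 days (Feb 29, 2144 is in that span).
Mar 26, 2144 → Mar 26, 2145: 365 days.
Mar 26, 2145 → Mar 26, 2146: 365 days.
Mar 26, 2146 → Mar 26, 2147: 365 days.
Mar 26, 2147 → Mar 26, 2148: 366 days (Feb 29, 2148 is in that span).
Mar 26, 2148 → Apr 26, 2148: 31 days (March has 31).
Apr 26, 2148 → May 26, 2148: 30 days (April has 30).
May 26, 2148 → Jun 26, 2148: 31 days (May has 31).
Jun 26, 2148 → Jul 26, 2148: 30 days (June has 30).
Jul 26, 2148 → Aug 26, 2148: 31 days (July has 31).
Aug 26, 2148 → Sep 26, 2148: 31 days (August has 31).
Sep 26, 2148 → Oct 26, 2148: 30 days (September has 30).
Oct 26, 2148 → Nov 26, 2148: 31 days (October has 31).
Nov 26, 2148 → Dec 26, 2148: 30 days (November has 30).
Dec 26, 2148 → Jan 24, 2149: 29 days.
Total: 3957 days.

3957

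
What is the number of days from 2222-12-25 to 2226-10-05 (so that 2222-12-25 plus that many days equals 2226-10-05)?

1380

Dec 25, 2222 → Dec 25, 2223: 365 days.
Dec 25, 2223 → Dec 25, 2224: 366 days (Feb 29, 2224 is in that span).
Dec 25, 2224 → Dec 25, 2225: 365 days.
Dec 25, 2225 → Jan 25, 2226: 31 days (December has 31).
Jan 25, 2226 → Feb 25, 2226: 31 days (January has 31).
Feb 25, 2226 → Mar 25, 2226: 28 days (February has 28).
Mar 25, 2226 → Apr 25, 2226: 31 days (March has 31).
Apr 25, 2226 → May 25, 2226: 30 days (April has 30).
May 25, 2226 → Jun 25, 2226: 31 days (May has 31).
Jun 25, 2226 → Jul 25, 2226: 30 days (June has 30).
Jul 25, 2226 → Aug 25, 2226: 31 days (July has 31).
Aug 25, 2226 → Sep 25, 2226: 31 days (August has 31).
Sep 25, 2226 → Oct 5, 2226: 10 days.
Total: 1380 days.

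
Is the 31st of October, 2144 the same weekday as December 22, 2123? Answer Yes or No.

From Dec 22, 2123 to Oct 31, 2144 is 7619 days.
7619 mod 7 = 3, so they are different weekdays.
(Dec 22, 2123 is a Wednesday; Oct 31, 2144 is a Saturday.)

No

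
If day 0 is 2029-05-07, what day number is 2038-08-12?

3384

May 7, 2029 → May 7, 2030: 365 days.
May 7, 2030 → May 7, 2031: 365 days.
May 7, 2031 → May 7, 2032: 366 days (Feb 29, 2032 is in that span).
May 7, 2032 → May 7, 2033: 365 days.
May 7, 2033 → May 7, 2034: 365 days.
May 7, 2034 → May 7, 2035: 365 days.
May 7, 2035 → May 7, 2036: 366 days (Feb 29, 2036 is in that span).
May 7, 2036 → May 7, 2037: 365 days.
May 7, 2037 → May 7, 2038: 365 days.
May 7, 2038 → Jun 7, 2038: 31 days (May has 31).
Jun 7, 2038 → Jul 7, 2038: 30 days (June has 30).
Jul 7, 2038 → Aug 7, 2038: 31 days (July has 31).
Aug 7, 2038 → Aug 12, 2038: 5 days.
Total: 3384 days.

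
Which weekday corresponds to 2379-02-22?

Thursday

Doomsday rule: the anchor day for the 2300s is Wednesday. For year 79: 79÷12 = 6 r 7, and 7÷4 = 1, so 6+7+1 = 14.
Wednesday + 14 ≡ Wednesday — that's 2379's doomsday.
In February the doomsday date is Feb 28 (2379 is not a leap year).
Feb 22 is 6 days before Feb 28; 6 mod 7 = 6, so Wednesday − 6 = Thursday.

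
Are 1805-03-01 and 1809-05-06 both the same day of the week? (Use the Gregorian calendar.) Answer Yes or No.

From Mar 1, 1805 to May 6, 1809 is 1527 days.
1527 mod 7 = 1, so they are different weekdays.
(Mar 1, 1805 is a Friday; May 6, 1809 is a Saturday.)

No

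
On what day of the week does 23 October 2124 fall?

Doomsday rule: the anchor day for the 2100s is Sunday. For year 24: 24÷12 = 2 r 0, and 0÷4 = 0, so 2+0+0 = 2.
Sunday + 2 ≡ Tuesday — that's 2124's doomsday.
In October the doomsday date is Oct 10.
Oct 23 is 13 days after Oct 10; 13 mod 7 = 6, so Tuesday + 6 = Monday.

Monday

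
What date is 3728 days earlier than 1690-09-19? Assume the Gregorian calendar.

July 5, 1680

−365 (one year) → Sep 19, 1689 (3363 left).
−365 (one year) → Sep 19, 1688 (2998 left).
−366 (one year; includes Feb 29, 1688) → Sep 19, 1687 (2632 left).
−365 (one year) → Sep 19, 1686 (2267 left).
−365 (one year) → Sep 19, 1685 (1902 left).
−365 (one year) → Sep 19, 1684 (1537 left).
−366 (one year; includes Feb 29, 1684) → Sep 19, 1683 (1171 left).
−365 (one year) → Sep 19, 1682 (806 left).
−365 (one year) → Sep 19, 1681 (441 left).
−365 (one year) → Sep 19, 1680 (76 left).
−19 → Aug 31, 1680 (end of Aug, 31 days; 57 left).
−31 → Jul 31, 1680 (end of Jul, 31 days; 26 left).
−26 → Jul 5, 1680.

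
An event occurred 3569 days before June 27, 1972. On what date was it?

September 19, 1962

−366 (one year; includes Feb 29, 1972) → Jun 27, 1971 (3203 left).
−365 (one year) → Jun 27, 1970 (2838 left).
−365 (one year) → Jun 27, 1969 (2473 left).
−365 (one year) → Jun 27, 1968 (2108 left).
−366 (one year; includes Feb 29, 1968) → Jun 27, 1967 (1742 left).
−365 (one year) → Jun 27, 1966 (1377 left).
−365 (one year) → Jun 27, 1965 (1012 left).
−365 (one year) → Jun 27, 1964 (647 left).
−366 (one year; includes Feb 29, 1964) → Jun 27, 1963 (281 left).
−27 → May 31, 1963 (end of May, 31 days; 254 left).
−31 → Apr 30, 1963 (end of Apr, 30 days; 223 left).
−30 → Mar 31, 1963 (end of Mar, 31 days; 193 left).
−31 → Feb 28, 1963 (end of Feb, 28 days; 162 left).
−28 → Jan 31, 1963 (end of Jan, 31 days; 134 left).
−31 → Dec 31, 1962 (end of Dec, 31 days; 103 left).
−31 → Nov 30, 1962 (end of Nov, 30 days; 72 left).
−30 → Oct 31, 1962 (end of Oct, 31 days; 42 left).
−31 → Sep 30, 1962 (end of Sep, 30 days; 11 left).
−11 → Sep 19, 1962.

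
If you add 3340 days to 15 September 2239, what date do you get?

+366 (one year; includes Feb 29, 2240) → Sep 15, 2240 (2974 left).
+365 (one year) → Sep 15, 2241 (2609 left).
+365 (one year) → Sep 15, 2242 (2244 left).
+365 (one year) → Sep 15, 2243 (1879 left).
+366 (one year; includes Feb 29, 2244) → Sep 15, 2244 (1513 left).
+365 (one year) → Sep 15, 2245 (1148 left).
+365 (one year) → Sep 15, 2246 (783 left).
+365 (one year) → Sep 15, 2247 (418 left).
+366 (one year; includes Feb 29, 2248) → Sep 15, 2248 (52 left).
Sep has 30 days: +16 → Oct 1, 2248 (36 left).
Oct has 31 days: +31 → Nov 1, 2248 (5 left).
+5 → Nov 6, 2248.

November 6, 2248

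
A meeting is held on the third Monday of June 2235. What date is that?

June 15, 2235

June 1, 2235 is a Monday.
The first Monday is therefore June 1 (same day).
The third Monday is 1 + 2×7 = June 15.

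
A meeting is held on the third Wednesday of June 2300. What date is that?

June 1, 2300 is a Friday.
The first Wednesday is therefore June 6 (5 days later).
The third Wednesday is 6 + 2×7 = June 20.

June 20, 2300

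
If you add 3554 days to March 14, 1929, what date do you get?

+365 (one year) → Mar 14, 1930 (3189 left).
+365 (one year) → Mar 14, 1931 (2824 left).
+366 (one year; includes Feb 29, 1932) → Mar 14, 1932 (2458 left).
+365 (one year) → Mar 14, 1933 (2093 left).
+365 (one year) → Mar 14, 1934 (1728 left).
+365 (one year) → Mar 14, 1935 (1363 left).
+366 (one year; includes Feb 29, 1936) → Mar 14, 1936 (997 left).
+365 (one year) → Mar 14, 1937 (632 left).
+365 (one year) → Mar 14, 1938 (267 left).
Mar has 31 days: +18 → Apr 1, 1938 (249 left).
Apr has 30 days: +30 → May 1, 1938 (219 left).
May has 31 days: +31 → Jun 1, 1938 (188 left).
Jun has 30 days: +30 → Jul 1, 1938 (158 left).
Jul has 31 days: +31 → Aug 1, 1938 (127 left).
Aug has 31 days: +31 → Sep 1, 1938 (96 left).
Sep has 30 days: +30 → Oct 1, 1938 (66 left).
Oct has 31 days: +31 → Nov 1, 1938 (35 left).
Nov has 30 days: +30 → Dec 1, 1938 (5 left).
+5 → Dec 6, 1938.

December 6, 1938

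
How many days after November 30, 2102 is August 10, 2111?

Nov 30, 2102 → Nov 30, 2103: 365 days.
Nov 30, 2103 → Nov 30, 2104: 366 days (Feb 29, 2104 is in that span).
Nov 30, 2104 → Nov 30, 2105: 365 days.
Nov 30, 2105 → Nov 30, 2106: 365 days.
Nov 30, 2106 → Nov 30, 2107: 365 days.
Nov 30, 2107 → Nov 30, 2108: 366 days (Feb 29, 2108 is in that span).
Nov 30, 2108 → Nov 30, 2109: 365 days.
Nov 30, 2109 → Nov 30, 2110: 365 days.
Nov 30, 2110 → Dec 30, 2110: 30 days (November has 30).
Dec 30, 2110 → Jan 30, 2111: 31 days (December has 31).
Jan 30, 2111 → Feb 28, 2111: 29 days (January has 31).
Feb 28, 2111 → Mar 28, 2111: 28 days (February has 28).
Mar 28, 2111 → Apr 28, 2111: 31 days (March has 31).
Apr 28, 2111 → May 28, 2111: 30 days (April has 30).
May 28, 2111 → Jun 28, 2111: 31 days (May has 31).
Jun 28, 2111 → Jul 28, 2111: 30 days (June has 30).
Jul 28, 2111 → Aug 10, 2111: 13 days.
Total: 3175 days.

3175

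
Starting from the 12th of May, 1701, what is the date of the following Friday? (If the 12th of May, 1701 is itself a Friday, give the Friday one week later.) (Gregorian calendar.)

May 13, 1701

May 12, 1701 is a Thursday.
From Thursday to the next Friday is 1 day.
May 12, 1701 + 1 = May 13, 1701.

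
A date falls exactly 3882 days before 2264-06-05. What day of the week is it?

Wednesday

First find the weekday of Jun 5, 2264. Doomsday rule: the anchor day for the 2200s is Friday. For year 64: 64÷12 = 5 r 4, and 4÷4 = 1, so 5+4+1 = 10.
Friday + 10 ≡ Monday — that's 2264's doomsday.
In June the doomsday date is Jun 6.
Jun 5 is 1 day before Jun 6; 1 mod 7 = 1, so Monday − 1 = Sunday.
3882 mod 7 = 4, so 3882 days before a Sunday is Sunday − 4 = Wednesday.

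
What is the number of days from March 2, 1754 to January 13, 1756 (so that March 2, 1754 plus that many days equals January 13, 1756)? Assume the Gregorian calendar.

Mar 2, 1754 → Mar 2, 1755: 365 days.
Mar 2, 1755 → Apr 2, 1755: 31 days (March has 31).
Apr 2, 1755 → May 2, 1755: 30 days (April has 30).
May 2, 1755 → Jun 2, 1755: 31 days (May has 31).
Jun 2, 1755 → Jul 2, 1755: 30 days (June has 30).
Jul 2, 1755 → Aug 2, 1755: 31 days (July has 31).
Aug 2, 1755 → Sep 2, 1755: 31 days (August has 31).
Sep 2, 1755 → Oct 2, 1755: 30 days (September has 30).
Oct 2, 1755 → Nov 2, 1755: 31 days (October has 31).
Nov 2, 1755 → Dec 2, 1755: 30 days (November has 30).
Dec 2, 1755 → Jan 2, 1756: 31 days (December has 31).
Jan 2, 1756 → Jan 13, 1756: 11 days.
Total: 682 days.

682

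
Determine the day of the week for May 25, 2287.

Doomsday rule: the anchor day for the 2200s is Friday. For year 87: 87÷12 = 7 r 3, and 3÷4 = 0, so 7+3+0 = 10.
Friday + 10 ≡ Monday — that's 2287's doomsday.
In May the doomsday date is May 9.
May 25 is 16 days after May 9; 16 mod 7 = 2, so Monday + 2 = Wednesday.

Wednesday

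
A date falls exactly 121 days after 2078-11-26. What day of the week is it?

First find the weekday of Nov 26, 2078. Doomsday rule: the anchor day for the 2000s is Tuesday. For year 78: 78÷12 = 6 r 6, and 6÷4 = 1, so 6+6+1 = 13.
Tuesday + 13 ≡ Monday — that's 2078's doomsday.
In November the doomsday date is Nov 7.
Nov 26 is 19 days after Nov 7; 19 mod 7 = 5, so Monday + 5 = Saturday.
121 mod 7 = 2, so 121 days after a Saturday is Saturday + 2 = Monday.

Monday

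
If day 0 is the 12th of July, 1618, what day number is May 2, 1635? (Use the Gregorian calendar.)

Jul 12, 1618 → Jul 12, 1619: 365 days.
Jul 12, 1619 → Jul 12, 1620: 366 days (Feb 29, 1620 is in that span).
Jul 12, 1620 → Jul 12, 1621: 365 days.
Jul 12, 1621 → Jul 12, 1622: 365 days.
Jul 12, 1622 → Jul 12, 1623: 365 days.
Jul 12, 1623 → Jul 12, 1624: 366 days (Feb 29, 1624 is in that span).
Jul 12, 1624 → Jul 12, 1625: 365 days.
Jul 12, 1625 → Jul 12, 1626: 365 days.
Jul 12, 1626 → Jul 12, 1627: 365 days.
Jul 12, 1627 → Jul 12, 1628: 366 days (Feb 29, 1628 is in that span).
Jul 12, 1628 → Jul 12, 1629: 365 days.
Jul 12, 1629 → Jul 12, 1630: 365 days.
Jul 12, 1630 → Jul 12, 1631: 365 days.
Jul 12, 1631 → Jul 12, 1632: 366 days (Feb 29, 1632 is in that span).
Jul 12, 1632 → Jul 12, 1633: 365 days.
Jul 12, 1633 → Jul 12, 1634: 365 days.
Jul 12, 1634 → Aug 12, 1634: 31 days (July has 31).
Aug 12, 1634 → Sep 12, 1634: 31 days (August has 31).
Sep 12, 1634 → Oct 12, 1634: 30 days (September has 30).
Oct 12, 1634 → Nov 12, 1634: 31 days (October has 31).
Nov 12, 1634 → Dec 12, 1634: 30 days (November has 30).
Dec 12, 1634 → Jan 12, 1635: 31 days (December has 31).
Jan 12, 1635 → Feb 12, 1635: 31 days (January has 31).
Feb 12, 1635 → Mar 12, 1635: 28 days (February has 28).
Mar 12, 1635 → Apr 12, 1635: 31 days (March has 31).
Apr 12, 1635 → May 2, 1635: 20 days.
Total: 6138 days.

6138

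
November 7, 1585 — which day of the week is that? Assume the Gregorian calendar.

Doomsday rule: the anchor day for the 1500s is Wednesday. For year 85: 85÷12 = 7 r 1, and 1÷4 = 0, so 7+1+0 = 8.
Wednesday + 8 ≡ Thursday — that's 1585's doomsday.
In November the doomsday date is Nov 7.
Nov 7 is the doomsday itself: Thursday.

Thursday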